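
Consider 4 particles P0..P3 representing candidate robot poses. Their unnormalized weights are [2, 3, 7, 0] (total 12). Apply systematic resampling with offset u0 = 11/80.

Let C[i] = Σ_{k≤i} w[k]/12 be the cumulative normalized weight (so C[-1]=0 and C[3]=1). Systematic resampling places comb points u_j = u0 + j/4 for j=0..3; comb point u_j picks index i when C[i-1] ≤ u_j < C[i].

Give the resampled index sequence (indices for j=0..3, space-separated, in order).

C = [1/6, 5/12, 1, 1]
j=0: u_0=11/80 ∈ [0, 1/6) → index 0
j=1: u_1=31/80 ∈ [1/6, 5/12) → index 1
j=2: u_2=51/80 ∈ [5/12, 1) → index 2
j=3: u_3=71/80 ∈ [5/12, 1) → index 2

0 1 2 2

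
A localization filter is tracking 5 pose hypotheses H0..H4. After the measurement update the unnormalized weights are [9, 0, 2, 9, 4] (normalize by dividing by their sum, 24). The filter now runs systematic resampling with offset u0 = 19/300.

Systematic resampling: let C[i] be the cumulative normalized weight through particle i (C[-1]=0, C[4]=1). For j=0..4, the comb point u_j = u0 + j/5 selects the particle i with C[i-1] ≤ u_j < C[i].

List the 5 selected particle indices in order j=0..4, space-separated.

0 0 3 3 4

C = [3/8, 3/8, 11/24, 5/6, 1]
j=0: u_0=19/300 ∈ [0, 3/8) → index 0
j=1: u_1=79/300 ∈ [0, 3/8) → index 0
j=2: u_2=139/300 ∈ [11/24, 5/6) → index 3
j=3: u_3=199/300 ∈ [11/24, 5/6) → index 3
j=4: u_4=259/300 ∈ [5/6, 1) → index 4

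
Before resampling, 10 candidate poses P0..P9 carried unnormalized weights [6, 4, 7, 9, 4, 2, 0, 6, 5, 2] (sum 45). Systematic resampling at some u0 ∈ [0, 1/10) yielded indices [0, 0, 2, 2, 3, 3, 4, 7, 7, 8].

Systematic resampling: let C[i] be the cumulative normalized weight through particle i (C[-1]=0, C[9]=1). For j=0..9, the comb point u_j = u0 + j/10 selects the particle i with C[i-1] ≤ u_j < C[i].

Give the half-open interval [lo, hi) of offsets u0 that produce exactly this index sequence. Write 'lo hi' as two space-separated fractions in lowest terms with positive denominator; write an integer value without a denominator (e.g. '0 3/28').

1/45 1/30

C = [2/15, 2/9, 17/45, 26/45, 2/3, 32/45, 32/45, 38/45, 43/45, 1]
j=0 picked index 0: u0 ∈ [0, 2/15)
j=1 picked index 0: u0 ∈ [-1/10, 1/30)
j=2 picked index 2: u0 ∈ [1/45, 8/45)
j=3 picked index 2: u0 ∈ [-7/90, 7/90)
j=4 picked index 3: u0 ∈ [-1/45, 8/45)
j=5 picked index 3: u0 ∈ [-11/90, 7/90)
j=6 picked index 4: u0 ∈ [-1/45, 1/15)
j=7 picked index 7: u0 ∈ [1/90, 13/90)
j=8 picked index 7: u0 ∈ [-4/45, 2/45)
j=9 picked index 8: u0 ∈ [-1/18, 1/18)
intersection: [1/45, 1/30)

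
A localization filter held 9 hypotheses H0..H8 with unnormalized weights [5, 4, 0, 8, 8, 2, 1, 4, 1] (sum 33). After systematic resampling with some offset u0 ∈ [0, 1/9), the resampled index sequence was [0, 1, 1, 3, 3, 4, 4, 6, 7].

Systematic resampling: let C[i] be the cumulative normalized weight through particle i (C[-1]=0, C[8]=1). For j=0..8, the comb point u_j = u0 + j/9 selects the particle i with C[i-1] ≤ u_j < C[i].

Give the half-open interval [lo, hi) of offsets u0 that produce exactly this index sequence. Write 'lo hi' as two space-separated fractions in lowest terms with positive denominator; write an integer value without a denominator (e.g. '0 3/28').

C = [5/33, 3/11, 3/11, 17/33, 25/33, 9/11, 28/33, 32/33, 1]
j=0 picked index 0: u0 ∈ [0, 5/33)
j=1 picked index 1: u0 ∈ [4/99, 16/99)
j=2 picked index 1: u0 ∈ [-7/99, 5/99)
j=3 picked index 3: u0 ∈ [-2/33, 2/11)
j=4 picked index 3: u0 ∈ [-17/99, 7/99)
j=5 picked index 4: u0 ∈ [-4/99, 20/99)
j=6 picked index 4: u0 ∈ [-5/33, 1/11)
j=7 picked index 6: u0 ∈ [4/99, 7/99)
j=8 picked index 7: u0 ∈ [-4/99, 8/99)
intersection: [4/99, 5/99)

4/99 5/99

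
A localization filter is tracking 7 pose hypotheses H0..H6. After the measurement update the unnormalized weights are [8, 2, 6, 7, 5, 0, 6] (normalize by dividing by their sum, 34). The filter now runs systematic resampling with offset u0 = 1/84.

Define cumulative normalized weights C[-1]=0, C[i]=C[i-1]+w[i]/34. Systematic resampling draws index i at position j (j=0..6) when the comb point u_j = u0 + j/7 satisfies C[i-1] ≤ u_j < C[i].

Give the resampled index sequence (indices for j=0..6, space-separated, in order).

C = [4/17, 5/17, 8/17, 23/34, 14/17, 14/17, 1]
j=0: u_0=1/84 ∈ [0, 4/17) → index 0
j=1: u_1=13/84 ∈ [0, 4/17) → index 0
j=2: u_2=25/84 ∈ [5/17, 8/17) → index 2
j=3: u_3=37/84 ∈ [5/17, 8/17) → index 2
j=4: u_4=7/12 ∈ [8/17, 23/34) → index 3
j=5: u_5=61/84 ∈ [23/34, 14/17) → index 4
j=6: u_6=73/84 ∈ [14/17, 1) → index 6

0 0 2 2 3 4 6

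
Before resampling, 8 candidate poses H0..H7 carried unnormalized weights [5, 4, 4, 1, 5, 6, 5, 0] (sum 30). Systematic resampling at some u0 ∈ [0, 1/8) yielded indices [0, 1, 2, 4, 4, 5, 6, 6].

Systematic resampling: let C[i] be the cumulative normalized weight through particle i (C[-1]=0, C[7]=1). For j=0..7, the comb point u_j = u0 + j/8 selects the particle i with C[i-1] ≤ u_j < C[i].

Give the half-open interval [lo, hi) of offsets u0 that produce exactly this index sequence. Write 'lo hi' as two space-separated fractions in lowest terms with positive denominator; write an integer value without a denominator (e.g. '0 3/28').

C = [1/6, 3/10, 13/30, 7/15, 19/30, 5/6, 1, 1]
j=0 picked index 0: u0 ∈ [0, 1/6)
j=1 picked index 1: u0 ∈ [1/24, 7/40)
j=2 picked index 2: u0 ∈ [1/20, 11/60)
j=3 picked index 4: u0 ∈ [11/120, 31/120)
j=4 picked index 4: u0 ∈ [-1/30, 2/15)
j=5 picked index 5: u0 ∈ [1/120, 5/24)
j=6 picked index 6: u0 ∈ [1/12, 1/4)
j=7 picked index 6: u0 ∈ [-1/24, 1/8)
intersection: [11/120, 1/8)

11/120 1/8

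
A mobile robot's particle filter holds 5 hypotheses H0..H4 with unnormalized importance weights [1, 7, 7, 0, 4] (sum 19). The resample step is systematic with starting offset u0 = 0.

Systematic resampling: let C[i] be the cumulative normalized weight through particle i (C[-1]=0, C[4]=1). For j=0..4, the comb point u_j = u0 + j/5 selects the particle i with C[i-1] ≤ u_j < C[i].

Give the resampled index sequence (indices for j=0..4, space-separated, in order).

0 1 1 2 4

C = [1/19, 8/19, 15/19, 15/19, 1]
j=0: u_0=0 ∈ [0, 1/19) → index 0
j=1: u_1=1/5 ∈ [1/19, 8/19) → index 1
j=2: u_2=2/5 ∈ [1/19, 8/19) → index 1
j=3: u_3=3/5 ∈ [8/19, 15/19) → index 2
j=4: u_4=4/5 ∈ [15/19, 1) → index 4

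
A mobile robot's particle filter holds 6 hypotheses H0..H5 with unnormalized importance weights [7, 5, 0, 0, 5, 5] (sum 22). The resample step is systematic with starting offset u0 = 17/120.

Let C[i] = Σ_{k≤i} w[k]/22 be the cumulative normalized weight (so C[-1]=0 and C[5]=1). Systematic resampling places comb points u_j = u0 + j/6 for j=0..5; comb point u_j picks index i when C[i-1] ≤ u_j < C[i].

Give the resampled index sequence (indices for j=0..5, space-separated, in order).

C = [7/22, 6/11, 6/11, 6/11, 17/22, 1]
j=0: u_0=17/120 ∈ [0, 7/22) → index 0
j=1: u_1=37/120 ∈ [0, 7/22) → index 0
j=2: u_2=19/40 ∈ [7/22, 6/11) → index 1
j=3: u_3=77/120 ∈ [6/11, 17/22) → index 4
j=4: u_4=97/120 ∈ [17/22, 1) → index 5
j=5: u_5=39/40 ∈ [17/22, 1) → index 5

0 0 1 4 5 5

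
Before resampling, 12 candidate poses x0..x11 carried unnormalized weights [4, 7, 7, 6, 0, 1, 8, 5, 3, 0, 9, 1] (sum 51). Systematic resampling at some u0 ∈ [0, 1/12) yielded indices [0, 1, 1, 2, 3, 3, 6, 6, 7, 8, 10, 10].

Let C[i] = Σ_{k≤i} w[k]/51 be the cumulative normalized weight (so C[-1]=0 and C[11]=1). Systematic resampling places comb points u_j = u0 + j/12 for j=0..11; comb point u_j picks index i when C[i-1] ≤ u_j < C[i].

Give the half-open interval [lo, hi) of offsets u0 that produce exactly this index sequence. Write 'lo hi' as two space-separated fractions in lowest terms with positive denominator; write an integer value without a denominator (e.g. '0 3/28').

1/51 5/102

C = [4/51, 11/51, 6/17, 8/17, 8/17, 25/51, 11/17, 38/51, 41/51, 41/51, 50/51, 1]
j=0 picked index 0: u0 ∈ [0, 4/51)
j=1 picked index 1: u0 ∈ [-1/204, 9/68)
j=2 picked index 1: u0 ∈ [-3/34, 5/102)
j=3 picked index 2: u0 ∈ [-7/204, 7/68)
j=4 picked index 3: u0 ∈ [1/51, 7/51)
j=5 picked index 3: u0 ∈ [-13/204, 11/204)
j=6 picked index 6: u0 ∈ [-1/102, 5/34)
j=7 picked index 6: u0 ∈ [-19/204, 13/204)
j=8 picked index 7: u0 ∈ [-1/51, 4/51)
j=9 picked index 8: u0 ∈ [-1/204, 11/204)
j=10 picked index 10: u0 ∈ [-1/34, 5/34)
j=11 picked index 10: u0 ∈ [-23/204, 13/204)
intersection: [1/51, 5/102)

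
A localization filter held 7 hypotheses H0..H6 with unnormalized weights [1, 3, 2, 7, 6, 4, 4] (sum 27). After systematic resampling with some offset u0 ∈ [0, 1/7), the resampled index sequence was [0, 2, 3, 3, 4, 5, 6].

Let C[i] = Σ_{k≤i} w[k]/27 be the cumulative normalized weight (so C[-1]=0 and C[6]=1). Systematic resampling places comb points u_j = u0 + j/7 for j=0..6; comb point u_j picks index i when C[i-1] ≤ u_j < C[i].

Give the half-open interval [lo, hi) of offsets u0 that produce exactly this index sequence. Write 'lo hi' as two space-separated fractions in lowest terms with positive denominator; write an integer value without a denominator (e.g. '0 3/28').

C = [1/27, 4/27, 2/9, 13/27, 19/27, 23/27, 1]
j=0 picked index 0: u0 ∈ [0, 1/27)
j=1 picked index 2: u0 ∈ [1/189, 5/63)
j=2 picked index 3: u0 ∈ [-4/63, 37/189)
j=3 picked index 3: u0 ∈ [-13/63, 10/189)
j=4 picked index 4: u0 ∈ [-17/189, 25/189)
j=5 picked index 5: u0 ∈ [-2/189, 26/189)
j=6 picked index 6: u0 ∈ [-1/189, 1/7)
intersection: [1/189, 1/27)

1/189 1/27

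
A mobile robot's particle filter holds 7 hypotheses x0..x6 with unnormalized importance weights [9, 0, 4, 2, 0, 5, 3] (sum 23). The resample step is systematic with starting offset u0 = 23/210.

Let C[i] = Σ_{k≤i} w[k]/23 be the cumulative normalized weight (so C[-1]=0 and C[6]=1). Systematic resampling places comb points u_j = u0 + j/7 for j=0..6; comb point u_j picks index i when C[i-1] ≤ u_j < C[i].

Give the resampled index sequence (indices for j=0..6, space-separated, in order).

0 0 2 2 5 5 6

C = [9/23, 9/23, 13/23, 15/23, 15/23, 20/23, 1]
j=0: u_0=23/210 ∈ [0, 9/23) → index 0
j=1: u_1=53/210 ∈ [0, 9/23) → index 0
j=2: u_2=83/210 ∈ [9/23, 13/23) → index 2
j=3: u_3=113/210 ∈ [9/23, 13/23) → index 2
j=4: u_4=143/210 ∈ [15/23, 20/23) → index 5
j=5: u_5=173/210 ∈ [15/23, 20/23) → index 5
j=6: u_6=29/30 ∈ [20/23, 1) → index 6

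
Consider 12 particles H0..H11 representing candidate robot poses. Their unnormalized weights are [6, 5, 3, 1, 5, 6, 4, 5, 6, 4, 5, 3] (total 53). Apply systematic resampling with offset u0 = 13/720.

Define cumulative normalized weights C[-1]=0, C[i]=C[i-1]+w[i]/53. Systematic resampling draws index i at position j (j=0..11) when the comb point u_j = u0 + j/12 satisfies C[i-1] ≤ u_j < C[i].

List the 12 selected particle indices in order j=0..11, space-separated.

C = [6/53, 11/53, 14/53, 15/53, 20/53, 26/53, 30/53, 35/53, 41/53, 45/53, 50/53, 1]
j=0: u_0=13/720 ∈ [0, 6/53) → index 0
j=1: u_1=73/720 ∈ [0, 6/53) → index 0
j=2: u_2=133/720 ∈ [6/53, 11/53) → index 1
j=3: u_3=193/720 ∈ [14/53, 15/53) → index 3
j=4: u_4=253/720 ∈ [15/53, 20/53) → index 4
j=5: u_5=313/720 ∈ [20/53, 26/53) → index 5
j=6: u_6=373/720 ∈ [26/53, 30/53) → index 6
j=7: u_7=433/720 ∈ [30/53, 35/53) → index 7
j=8: u_8=493/720 ∈ [35/53, 41/53) → index 8
j=9: u_9=553/720 ∈ [35/53, 41/53) → index 8
j=10: u_10=613/720 ∈ [45/53, 50/53) → index 10
j=11: u_11=673/720 ∈ [45/53, 50/53) → index 10

0 0 1 3 4 5 6 7 8 8 10 10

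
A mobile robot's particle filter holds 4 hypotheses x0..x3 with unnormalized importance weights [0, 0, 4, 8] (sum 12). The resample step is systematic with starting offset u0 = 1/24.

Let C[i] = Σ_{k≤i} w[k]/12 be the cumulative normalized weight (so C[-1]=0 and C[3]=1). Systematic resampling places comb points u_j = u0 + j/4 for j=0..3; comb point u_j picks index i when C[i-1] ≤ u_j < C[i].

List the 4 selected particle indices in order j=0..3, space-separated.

2 2 3 3

C = [0, 0, 1/3, 1]
j=0: u_0=1/24 ∈ [0, 1/3) → index 2
j=1: u_1=7/24 ∈ [0, 1/3) → index 2
j=2: u_2=13/24 ∈ [1/3, 1) → index 3
j=3: u_3=19/24 ∈ [1/3, 1) → index 3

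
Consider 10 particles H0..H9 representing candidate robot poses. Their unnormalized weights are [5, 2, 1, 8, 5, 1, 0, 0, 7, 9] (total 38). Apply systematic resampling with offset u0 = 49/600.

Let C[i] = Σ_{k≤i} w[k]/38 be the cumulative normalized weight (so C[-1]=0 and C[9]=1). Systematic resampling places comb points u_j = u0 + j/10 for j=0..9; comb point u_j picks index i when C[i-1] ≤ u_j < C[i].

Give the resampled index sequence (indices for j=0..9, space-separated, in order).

C = [5/38, 7/38, 4/19, 8/19, 21/38, 11/19, 11/19, 11/19, 29/38, 1]
j=0: u_0=49/600 ∈ [0, 5/38) → index 0
j=1: u_1=109/600 ∈ [5/38, 7/38) → index 1
j=2: u_2=169/600 ∈ [4/19, 8/19) → index 3
j=3: u_3=229/600 ∈ [4/19, 8/19) → index 3
j=4: u_4=289/600 ∈ [8/19, 21/38) → index 4
j=5: u_5=349/600 ∈ [11/19, 29/38) → index 8
j=6: u_6=409/600 ∈ [11/19, 29/38) → index 8
j=7: u_7=469/600 ∈ [29/38, 1) → index 9
j=8: u_8=529/600 ∈ [29/38, 1) → index 9
j=9: u_9=589/600 ∈ [29/38, 1) → index 9

0 1 3 3 4 8 8 9 9 9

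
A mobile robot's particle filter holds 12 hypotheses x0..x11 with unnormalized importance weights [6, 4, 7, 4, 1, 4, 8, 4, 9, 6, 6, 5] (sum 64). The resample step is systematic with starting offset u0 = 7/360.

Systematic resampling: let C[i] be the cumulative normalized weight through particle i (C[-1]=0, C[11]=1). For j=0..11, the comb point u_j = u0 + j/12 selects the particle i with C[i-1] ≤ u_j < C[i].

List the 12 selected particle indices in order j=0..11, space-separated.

C = [3/32, 5/32, 17/64, 21/64, 11/32, 13/32, 17/32, 19/32, 47/64, 53/64, 59/64, 1]
j=0: u_0=7/360 ∈ [0, 3/32) → index 0
j=1: u_1=37/360 ∈ [3/32, 5/32) → index 1
j=2: u_2=67/360 ∈ [5/32, 17/64) → index 2
j=3: u_3=97/360 ∈ [17/64, 21/64) → index 3
j=4: u_4=127/360 ∈ [11/32, 13/32) → index 5
j=5: u_5=157/360 ∈ [13/32, 17/32) → index 6
j=6: u_6=187/360 ∈ [13/32, 17/32) → index 6
j=7: u_7=217/360 ∈ [19/32, 47/64) → index 8
j=8: u_8=247/360 ∈ [19/32, 47/64) → index 8
j=9: u_9=277/360 ∈ [47/64, 53/64) → index 9
j=10: u_10=307/360 ∈ [53/64, 59/64) → index 10
j=11: u_11=337/360 ∈ [59/64, 1) → index 11

0 1 2 3 5 6 6 8 8 9 10 11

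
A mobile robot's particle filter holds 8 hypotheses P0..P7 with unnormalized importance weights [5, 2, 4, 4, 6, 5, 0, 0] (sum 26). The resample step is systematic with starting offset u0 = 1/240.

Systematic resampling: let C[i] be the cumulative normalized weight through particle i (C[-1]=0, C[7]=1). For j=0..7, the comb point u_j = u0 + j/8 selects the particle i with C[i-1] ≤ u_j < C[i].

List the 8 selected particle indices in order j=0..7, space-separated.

C = [5/26, 7/26, 11/26, 15/26, 21/26, 1, 1, 1]
j=0: u_0=1/240 ∈ [0, 5/26) → index 0
j=1: u_1=31/240 ∈ [0, 5/26) → index 0
j=2: u_2=61/240 ∈ [5/26, 7/26) → index 1
j=3: u_3=91/240 ∈ [7/26, 11/26) → index 2
j=4: u_4=121/240 ∈ [11/26, 15/26) → index 3
j=5: u_5=151/240 ∈ [15/26, 21/26) → index 4
j=6: u_6=181/240 ∈ [15/26, 21/26) → index 4
j=7: u_7=211/240 ∈ [21/26, 1) → index 5

0 0 1 2 3 4 4 5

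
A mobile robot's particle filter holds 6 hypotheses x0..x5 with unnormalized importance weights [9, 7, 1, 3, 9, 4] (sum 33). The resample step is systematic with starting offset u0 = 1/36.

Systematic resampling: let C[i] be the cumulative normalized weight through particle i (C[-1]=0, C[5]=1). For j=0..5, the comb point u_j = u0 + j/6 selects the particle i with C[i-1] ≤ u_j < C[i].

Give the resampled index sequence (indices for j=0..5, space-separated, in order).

0 0 1 3 4 4

C = [3/11, 16/33, 17/33, 20/33, 29/33, 1]
j=0: u_0=1/36 ∈ [0, 3/11) → index 0
j=1: u_1=7/36 ∈ [0, 3/11) → index 0
j=2: u_2=13/36 ∈ [3/11, 16/33) → index 1
j=3: u_3=19/36 ∈ [17/33, 20/33) → index 3
j=4: u_4=25/36 ∈ [20/33, 29/33) → index 4
j=5: u_5=31/36 ∈ [20/33, 29/33) → index 4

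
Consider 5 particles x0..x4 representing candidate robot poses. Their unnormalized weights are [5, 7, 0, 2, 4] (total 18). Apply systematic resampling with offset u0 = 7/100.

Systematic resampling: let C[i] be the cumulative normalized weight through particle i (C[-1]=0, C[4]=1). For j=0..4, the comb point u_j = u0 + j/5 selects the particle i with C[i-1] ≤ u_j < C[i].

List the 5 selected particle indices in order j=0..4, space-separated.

0 0 1 3 4

C = [5/18, 2/3, 2/3, 7/9, 1]
j=0: u_0=7/100 ∈ [0, 5/18) → index 0
j=1: u_1=27/100 ∈ [0, 5/18) → index 0
j=2: u_2=47/100 ∈ [5/18, 2/3) → index 1
j=3: u_3=67/100 ∈ [2/3, 7/9) → index 3
j=4: u_4=87/100 ∈ [7/9, 1) → index 4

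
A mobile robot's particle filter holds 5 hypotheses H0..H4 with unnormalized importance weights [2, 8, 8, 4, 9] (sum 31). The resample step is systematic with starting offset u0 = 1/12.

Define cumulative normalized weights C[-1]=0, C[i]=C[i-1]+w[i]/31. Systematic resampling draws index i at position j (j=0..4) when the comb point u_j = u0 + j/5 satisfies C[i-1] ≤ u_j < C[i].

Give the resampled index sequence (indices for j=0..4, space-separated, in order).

C = [2/31, 10/31, 18/31, 22/31, 1]
j=0: u_0=1/12 ∈ [2/31, 10/31) → index 1
j=1: u_1=17/60 ∈ [2/31, 10/31) → index 1
j=2: u_2=29/60 ∈ [10/31, 18/31) → index 2
j=3: u_3=41/60 ∈ [18/31, 22/31) → index 3
j=4: u_4=53/60 ∈ [22/31, 1) → index 4

1 1 2 3 4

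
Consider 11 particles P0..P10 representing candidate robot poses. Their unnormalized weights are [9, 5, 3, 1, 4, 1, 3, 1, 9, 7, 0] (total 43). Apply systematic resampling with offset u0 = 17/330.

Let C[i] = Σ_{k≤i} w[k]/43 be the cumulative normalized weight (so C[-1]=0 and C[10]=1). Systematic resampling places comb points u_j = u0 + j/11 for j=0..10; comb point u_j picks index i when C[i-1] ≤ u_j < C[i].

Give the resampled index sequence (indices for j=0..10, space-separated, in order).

0 0 1 1 3 4 6 8 8 9 9

C = [9/43, 14/43, 17/43, 18/43, 22/43, 23/43, 26/43, 27/43, 36/43, 1, 1]
j=0: u_0=17/330 ∈ [0, 9/43) → index 0
j=1: u_1=47/330 ∈ [0, 9/43) → index 0
j=2: u_2=7/30 ∈ [9/43, 14/43) → index 1
j=3: u_3=107/330 ∈ [9/43, 14/43) → index 1
j=4: u_4=137/330 ∈ [17/43, 18/43) → index 3
j=5: u_5=167/330 ∈ [18/43, 22/43) → index 4
j=6: u_6=197/330 ∈ [23/43, 26/43) → index 6
j=7: u_7=227/330 ∈ [27/43, 36/43) → index 8
j=8: u_8=257/330 ∈ [27/43, 36/43) → index 8
j=9: u_9=287/330 ∈ [36/43, 1) → index 9
j=10: u_10=317/330 ∈ [36/43, 1) → index 9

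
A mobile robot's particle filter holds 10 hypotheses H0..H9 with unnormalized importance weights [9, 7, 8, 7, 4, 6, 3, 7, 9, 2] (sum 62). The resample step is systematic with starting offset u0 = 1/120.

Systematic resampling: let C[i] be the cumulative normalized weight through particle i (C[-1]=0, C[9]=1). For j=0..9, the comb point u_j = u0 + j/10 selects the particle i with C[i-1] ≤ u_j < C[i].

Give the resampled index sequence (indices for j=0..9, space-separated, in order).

C = [9/62, 8/31, 12/31, 1/2, 35/62, 41/62, 22/31, 51/62, 30/31, 1]
j=0: u_0=1/120 ∈ [0, 9/62) → index 0
j=1: u_1=13/120 ∈ [0, 9/62) → index 0
j=2: u_2=5/24 ∈ [9/62, 8/31) → index 1
j=3: u_3=37/120 ∈ [8/31, 12/31) → index 2
j=4: u_4=49/120 ∈ [12/31, 1/2) → index 3
j=5: u_5=61/120 ∈ [1/2, 35/62) → index 4
j=6: u_6=73/120 ∈ [35/62, 41/62) → index 5
j=7: u_7=17/24 ∈ [41/62, 22/31) → index 6
j=8: u_8=97/120 ∈ [22/31, 51/62) → index 7
j=9: u_9=109/120 ∈ [51/62, 30/31) → index 8

0 0 1 2 3 4 5 6 7 8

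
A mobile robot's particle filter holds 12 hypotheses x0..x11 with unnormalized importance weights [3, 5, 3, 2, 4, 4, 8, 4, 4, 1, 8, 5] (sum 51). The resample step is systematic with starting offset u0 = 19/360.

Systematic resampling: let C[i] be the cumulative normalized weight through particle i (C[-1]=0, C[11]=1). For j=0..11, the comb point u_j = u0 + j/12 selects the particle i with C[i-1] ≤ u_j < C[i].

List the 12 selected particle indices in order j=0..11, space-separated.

C = [1/17, 8/51, 11/51, 13/51, 1/3, 7/17, 29/51, 11/17, 37/51, 38/51, 46/51, 1]
j=0: u_0=19/360 ∈ [0, 1/17) → index 0
j=1: u_1=49/360 ∈ [1/17, 8/51) → index 1
j=2: u_2=79/360 ∈ [11/51, 13/51) → index 3
j=3: u_3=109/360 ∈ [13/51, 1/3) → index 4
j=4: u_4=139/360 ∈ [1/3, 7/17) → index 5
j=5: u_5=169/360 ∈ [7/17, 29/51) → index 6
j=6: u_6=199/360 ∈ [7/17, 29/51) → index 6
j=7: u_7=229/360 ∈ [29/51, 11/17) → index 7
j=8: u_8=259/360 ∈ [11/17, 37/51) → index 8
j=9: u_9=289/360 ∈ [38/51, 46/51) → index 10
j=10: u_10=319/360 ∈ [38/51, 46/51) → index 10
j=11: u_11=349/360 ∈ [46/51, 1) → index 11

0 1 3 4 5 6 6 7 8 10 10 11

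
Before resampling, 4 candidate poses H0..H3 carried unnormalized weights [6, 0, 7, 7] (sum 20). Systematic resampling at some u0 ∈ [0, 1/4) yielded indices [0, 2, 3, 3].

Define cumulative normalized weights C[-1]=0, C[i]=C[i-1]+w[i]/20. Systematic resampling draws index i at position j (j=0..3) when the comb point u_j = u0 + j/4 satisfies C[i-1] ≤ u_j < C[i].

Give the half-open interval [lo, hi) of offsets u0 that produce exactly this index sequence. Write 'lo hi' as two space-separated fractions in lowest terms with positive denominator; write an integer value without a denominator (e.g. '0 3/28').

C = [3/10, 3/10, 13/20, 1]
j=0 picked index 0: u0 ∈ [0, 3/10)
j=1 picked index 2: u0 ∈ [1/20, 2/5)
j=2 picked index 3: u0 ∈ [3/20, 1/2)
j=3 picked index 3: u0 ∈ [-1/10, 1/4)
intersection: [3/20, 1/4)

3/20 1/4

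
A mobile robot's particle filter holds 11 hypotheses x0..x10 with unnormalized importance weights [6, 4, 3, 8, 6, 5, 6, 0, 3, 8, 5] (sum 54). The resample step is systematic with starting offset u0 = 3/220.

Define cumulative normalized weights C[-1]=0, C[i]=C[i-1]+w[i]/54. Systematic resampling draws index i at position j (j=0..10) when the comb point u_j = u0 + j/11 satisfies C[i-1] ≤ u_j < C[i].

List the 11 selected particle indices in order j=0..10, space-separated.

0 0 2 3 3 4 5 6 8 9 10

C = [1/9, 5/27, 13/54, 7/18, 1/2, 16/27, 19/27, 19/27, 41/54, 49/54, 1]
j=0: u_0=3/220 ∈ [0, 1/9) → index 0
j=1: u_1=23/220 ∈ [0, 1/9) → index 0
j=2: u_2=43/220 ∈ [5/27, 13/54) → index 2
j=3: u_3=63/220 ∈ [13/54, 7/18) → index 3
j=4: u_4=83/220 ∈ [13/54, 7/18) → index 3
j=5: u_5=103/220 ∈ [7/18, 1/2) → index 4
j=6: u_6=123/220 ∈ [1/2, 16/27) → index 5
j=7: u_7=13/20 ∈ [16/27, 19/27) → index 6
j=8: u_8=163/220 ∈ [19/27, 41/54) → index 8
j=9: u_9=183/220 ∈ [41/54, 49/54) → index 9
j=10: u_10=203/220 ∈ [49/54, 1) → index 10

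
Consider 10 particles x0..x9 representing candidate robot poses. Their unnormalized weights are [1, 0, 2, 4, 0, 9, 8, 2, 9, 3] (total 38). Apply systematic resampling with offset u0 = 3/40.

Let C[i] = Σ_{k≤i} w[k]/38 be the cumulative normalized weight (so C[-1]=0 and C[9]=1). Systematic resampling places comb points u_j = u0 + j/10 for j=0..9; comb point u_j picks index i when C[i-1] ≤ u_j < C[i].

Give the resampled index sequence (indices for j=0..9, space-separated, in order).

C = [1/38, 1/38, 3/38, 7/38, 7/38, 8/19, 12/19, 13/19, 35/38, 1]
j=0: u_0=3/40 ∈ [1/38, 3/38) → index 2
j=1: u_1=7/40 ∈ [3/38, 7/38) → index 3
j=2: u_2=11/40 ∈ [7/38, 8/19) → index 5
j=3: u_3=3/8 ∈ [7/38, 8/19) → index 5
j=4: u_4=19/40 ∈ [8/19, 12/19) → index 6
j=5: u_5=23/40 ∈ [8/19, 12/19) → index 6
j=6: u_6=27/40 ∈ [12/19, 13/19) → index 7
j=7: u_7=31/40 ∈ [13/19, 35/38) → index 8
j=8: u_8=7/8 ∈ [13/19, 35/38) → index 8
j=9: u_9=39/40 ∈ [35/38, 1) → index 9

2 3 5 5 6 6 7 8 8 9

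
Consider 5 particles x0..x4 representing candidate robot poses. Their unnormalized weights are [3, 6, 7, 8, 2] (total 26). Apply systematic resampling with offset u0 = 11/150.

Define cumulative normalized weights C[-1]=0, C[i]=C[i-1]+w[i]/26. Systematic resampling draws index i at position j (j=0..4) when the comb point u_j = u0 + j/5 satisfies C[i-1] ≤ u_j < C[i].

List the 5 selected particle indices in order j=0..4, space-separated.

0 1 2 3 3

C = [3/26, 9/26, 8/13, 12/13, 1]
j=0: u_0=11/150 ∈ [0, 3/26) → index 0
j=1: u_1=41/150 ∈ [3/26, 9/26) → index 1
j=2: u_2=71/150 ∈ [9/26, 8/13) → index 2
j=3: u_3=101/150 ∈ [8/13, 12/13) → index 3
j=4: u_4=131/150 ∈ [8/13, 12/13) → index 3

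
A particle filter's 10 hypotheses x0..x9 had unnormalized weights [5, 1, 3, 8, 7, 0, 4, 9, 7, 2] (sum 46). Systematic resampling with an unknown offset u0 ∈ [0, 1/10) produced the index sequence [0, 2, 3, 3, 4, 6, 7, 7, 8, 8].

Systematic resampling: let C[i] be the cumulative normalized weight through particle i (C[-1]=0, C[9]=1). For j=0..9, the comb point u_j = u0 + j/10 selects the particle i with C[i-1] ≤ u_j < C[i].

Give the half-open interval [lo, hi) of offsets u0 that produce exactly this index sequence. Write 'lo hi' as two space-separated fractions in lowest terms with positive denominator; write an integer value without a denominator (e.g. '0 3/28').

7/230 13/230

C = [5/46, 3/23, 9/46, 17/46, 12/23, 12/23, 14/23, 37/46, 22/23, 1]
j=0 picked index 0: u0 ∈ [0, 5/46)
j=1 picked index 2: u0 ∈ [7/230, 11/115)
j=2 picked index 3: u0 ∈ [-1/230, 39/230)
j=3 picked index 3: u0 ∈ [-12/115, 8/115)
j=4 picked index 4: u0 ∈ [-7/230, 14/115)
j=5 picked index 6: u0 ∈ [1/46, 5/46)
j=6 picked index 7: u0 ∈ [1/115, 47/230)
j=7 picked index 7: u0 ∈ [-21/230, 12/115)
j=8 picked index 8: u0 ∈ [1/230, 18/115)
j=9 picked index 8: u0 ∈ [-11/115, 13/230)
intersection: [7/230, 13/230)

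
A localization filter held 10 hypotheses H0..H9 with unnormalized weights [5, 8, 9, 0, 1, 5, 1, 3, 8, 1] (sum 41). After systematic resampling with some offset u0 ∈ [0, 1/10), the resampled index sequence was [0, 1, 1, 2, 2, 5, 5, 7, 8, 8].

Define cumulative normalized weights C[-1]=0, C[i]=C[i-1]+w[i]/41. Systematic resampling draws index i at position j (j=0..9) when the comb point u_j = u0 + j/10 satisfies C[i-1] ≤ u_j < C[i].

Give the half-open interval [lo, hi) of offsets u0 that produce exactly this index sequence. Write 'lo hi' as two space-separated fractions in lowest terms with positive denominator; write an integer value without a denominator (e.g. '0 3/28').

5/82 31/410

C = [5/41, 13/41, 22/41, 22/41, 23/41, 28/41, 29/41, 32/41, 40/41, 1]
j=0 picked index 0: u0 ∈ [0, 5/41)
j=1 picked index 1: u0 ∈ [9/410, 89/410)
j=2 picked index 1: u0 ∈ [-16/205, 24/205)
j=3 picked index 2: u0 ∈ [7/410, 97/410)
j=4 picked index 2: u0 ∈ [-17/205, 28/205)
j=5 picked index 5: u0 ∈ [5/82, 15/82)
j=6 picked index 5: u0 ∈ [-8/205, 17/205)
j=7 picked index 7: u0 ∈ [3/410, 33/410)
j=8 picked index 8: u0 ∈ [-4/205, 36/205)
j=9 picked index 8: u0 ∈ [-49/410, 31/410)
intersection: [5/82, 31/410)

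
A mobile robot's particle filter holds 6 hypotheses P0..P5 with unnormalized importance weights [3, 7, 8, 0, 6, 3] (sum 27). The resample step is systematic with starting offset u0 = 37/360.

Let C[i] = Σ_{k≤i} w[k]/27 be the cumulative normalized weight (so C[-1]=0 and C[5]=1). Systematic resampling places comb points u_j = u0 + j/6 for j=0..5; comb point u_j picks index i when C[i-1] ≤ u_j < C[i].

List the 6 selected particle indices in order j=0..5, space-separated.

0 1 2 2 4 5

C = [1/9, 10/27, 2/3, 2/3, 8/9, 1]
j=0: u_0=37/360 ∈ [0, 1/9) → index 0
j=1: u_1=97/360 ∈ [1/9, 10/27) → index 1
j=2: u_2=157/360 ∈ [10/27, 2/3) → index 2
j=3: u_3=217/360 ∈ [10/27, 2/3) → index 2
j=4: u_4=277/360 ∈ [2/3, 8/9) → index 4
j=5: u_5=337/360 ∈ [8/9, 1) → index 5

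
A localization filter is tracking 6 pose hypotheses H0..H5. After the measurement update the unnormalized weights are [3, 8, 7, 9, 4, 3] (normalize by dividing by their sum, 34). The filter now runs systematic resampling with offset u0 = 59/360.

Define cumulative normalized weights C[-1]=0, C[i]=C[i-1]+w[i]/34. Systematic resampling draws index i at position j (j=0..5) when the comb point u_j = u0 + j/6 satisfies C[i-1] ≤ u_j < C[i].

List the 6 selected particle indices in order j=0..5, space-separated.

C = [3/34, 11/34, 9/17, 27/34, 31/34, 1]
j=0: u_0=59/360 ∈ [3/34, 11/34) → index 1
j=1: u_1=119/360 ∈ [11/34, 9/17) → index 2
j=2: u_2=179/360 ∈ [11/34, 9/17) → index 2
j=3: u_3=239/360 ∈ [9/17, 27/34) → index 3
j=4: u_4=299/360 ∈ [27/34, 31/34) → index 4
j=5: u_5=359/360 ∈ [31/34, 1) → index 5

1 2 2 3 4 5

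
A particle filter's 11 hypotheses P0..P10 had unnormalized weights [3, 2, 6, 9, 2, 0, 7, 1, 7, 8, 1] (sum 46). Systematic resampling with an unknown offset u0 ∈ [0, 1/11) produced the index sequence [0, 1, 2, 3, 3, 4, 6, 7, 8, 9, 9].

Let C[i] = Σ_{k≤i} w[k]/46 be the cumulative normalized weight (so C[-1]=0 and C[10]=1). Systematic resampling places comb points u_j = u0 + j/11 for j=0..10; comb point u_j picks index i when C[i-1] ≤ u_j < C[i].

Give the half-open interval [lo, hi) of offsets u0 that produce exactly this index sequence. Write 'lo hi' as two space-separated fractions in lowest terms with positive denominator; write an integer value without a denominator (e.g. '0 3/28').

C = [3/46, 5/46, 11/46, 10/23, 11/23, 11/23, 29/46, 15/23, 37/46, 45/46, 1]
j=0 picked index 0: u0 ∈ [0, 3/46)
j=1 picked index 1: u0 ∈ [-13/506, 9/506)
j=2 picked index 2: u0 ∈ [-37/506, 29/506)
j=3 picked index 3: u0 ∈ [-17/506, 41/253)
j=4 picked index 3: u0 ∈ [-63/506, 18/253)
j=5 picked index 4: u0 ∈ [-5/253, 6/253)
j=6 picked index 6: u0 ∈ [-17/253, 43/506)
j=7 picked index 7: u0 ∈ [-3/506, 4/253)
j=8 picked index 8: u0 ∈ [-19/253, 39/506)
j=9 picked index 9: u0 ∈ [-7/506, 81/506)
j=10 picked index 9: u0 ∈ [-53/506, 35/506)
intersection: [0, 4/253)

0 4/253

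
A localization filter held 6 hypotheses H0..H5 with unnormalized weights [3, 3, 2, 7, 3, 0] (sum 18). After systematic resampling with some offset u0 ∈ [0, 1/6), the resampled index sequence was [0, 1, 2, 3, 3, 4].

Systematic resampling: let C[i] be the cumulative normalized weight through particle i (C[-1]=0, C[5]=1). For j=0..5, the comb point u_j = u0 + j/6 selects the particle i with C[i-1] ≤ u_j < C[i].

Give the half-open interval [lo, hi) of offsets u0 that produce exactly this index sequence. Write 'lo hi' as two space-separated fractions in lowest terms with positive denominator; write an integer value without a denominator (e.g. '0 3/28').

0 1/9

C = [1/6, 1/3, 4/9, 5/6, 1, 1]
j=0 picked index 0: u0 ∈ [0, 1/6)
j=1 picked index 1: u0 ∈ [0, 1/6)
j=2 picked index 2: u0 ∈ [0, 1/9)
j=3 picked index 3: u0 ∈ [-1/18, 1/3)
j=4 picked index 3: u0 ∈ [-2/9, 1/6)
j=5 picked index 4: u0 ∈ [0, 1/6)
intersection: [0, 1/9)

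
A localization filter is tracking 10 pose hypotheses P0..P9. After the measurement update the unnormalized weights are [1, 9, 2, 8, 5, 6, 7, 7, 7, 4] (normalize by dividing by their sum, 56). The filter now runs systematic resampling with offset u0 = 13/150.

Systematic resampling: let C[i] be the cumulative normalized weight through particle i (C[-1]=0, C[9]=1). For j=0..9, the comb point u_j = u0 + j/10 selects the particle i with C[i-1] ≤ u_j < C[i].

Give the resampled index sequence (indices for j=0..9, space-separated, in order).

1 2 3 4 5 6 7 7 8 9

C = [1/56, 5/28, 3/14, 5/14, 25/56, 31/56, 19/28, 45/56, 13/14, 1]
j=0: u_0=13/150 ∈ [1/56, 5/28) → index 1
j=1: u_1=14/75 ∈ [5/28, 3/14) → index 2
j=2: u_2=43/150 ∈ [3/14, 5/14) → index 3
j=3: u_3=29/75 ∈ [5/14, 25/56) → index 4
j=4: u_4=73/150 ∈ [25/56, 31/56) → index 5
j=5: u_5=44/75 ∈ [31/56, 19/28) → index 6
j=6: u_6=103/150 ∈ [19/28, 45/56) → index 7
j=7: u_7=59/75 ∈ [19/28, 45/56) → index 7
j=8: u_8=133/150 ∈ [45/56, 13/14) → index 8
j=9: u_9=74/75 ∈ [13/14, 1) → index 9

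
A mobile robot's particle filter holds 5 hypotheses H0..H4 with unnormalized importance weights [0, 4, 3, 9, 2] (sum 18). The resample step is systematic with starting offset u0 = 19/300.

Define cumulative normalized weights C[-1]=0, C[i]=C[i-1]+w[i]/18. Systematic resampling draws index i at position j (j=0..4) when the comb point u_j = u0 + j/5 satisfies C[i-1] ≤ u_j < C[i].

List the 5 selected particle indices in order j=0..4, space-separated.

C = [0, 2/9, 7/18, 8/9, 1]
j=0: u_0=19/300 ∈ [0, 2/9) → index 1
j=1: u_1=79/300 ∈ [2/9, 7/18) → index 2
j=2: u_2=139/300 ∈ [7/18, 8/9) → index 3
j=3: u_3=199/300 ∈ [7/18, 8/9) → index 3
j=4: u_4=259/300 ∈ [7/18, 8/9) → index 3

1 2 3 3 3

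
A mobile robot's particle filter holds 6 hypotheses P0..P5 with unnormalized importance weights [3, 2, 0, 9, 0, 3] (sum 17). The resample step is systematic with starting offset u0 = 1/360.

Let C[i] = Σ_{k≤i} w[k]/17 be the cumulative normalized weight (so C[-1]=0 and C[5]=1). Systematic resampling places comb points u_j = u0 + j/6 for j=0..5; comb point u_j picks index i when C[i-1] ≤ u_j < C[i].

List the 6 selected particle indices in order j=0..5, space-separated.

0 0 3 3 3 5

C = [3/17, 5/17, 5/17, 14/17, 14/17, 1]
j=0: u_0=1/360 ∈ [0, 3/17) → index 0
j=1: u_1=61/360 ∈ [0, 3/17) → index 0
j=2: u_2=121/360 ∈ [5/17, 14/17) → index 3
j=3: u_3=181/360 ∈ [5/17, 14/17) → index 3
j=4: u_4=241/360 ∈ [5/17, 14/17) → index 3
j=5: u_5=301/360 ∈ [14/17, 1) → index 5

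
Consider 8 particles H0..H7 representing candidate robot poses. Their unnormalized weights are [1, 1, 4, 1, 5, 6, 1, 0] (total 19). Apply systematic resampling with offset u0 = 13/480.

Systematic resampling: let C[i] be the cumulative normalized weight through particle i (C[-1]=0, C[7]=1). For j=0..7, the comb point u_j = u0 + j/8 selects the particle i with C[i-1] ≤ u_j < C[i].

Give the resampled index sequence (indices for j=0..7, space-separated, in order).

C = [1/19, 2/19, 6/19, 7/19, 12/19, 18/19, 1, 1]
j=0: u_0=13/480 ∈ [0, 1/19) → index 0
j=1: u_1=73/480 ∈ [2/19, 6/19) → index 2
j=2: u_2=133/480 ∈ [2/19, 6/19) → index 2
j=3: u_3=193/480 ∈ [7/19, 12/19) → index 4
j=4: u_4=253/480 ∈ [7/19, 12/19) → index 4
j=5: u_5=313/480 ∈ [12/19, 18/19) → index 5
j=6: u_6=373/480 ∈ [12/19, 18/19) → index 5
j=7: u_7=433/480 ∈ [12/19, 18/19) → index 5

0 2 2 4 4 5 5 5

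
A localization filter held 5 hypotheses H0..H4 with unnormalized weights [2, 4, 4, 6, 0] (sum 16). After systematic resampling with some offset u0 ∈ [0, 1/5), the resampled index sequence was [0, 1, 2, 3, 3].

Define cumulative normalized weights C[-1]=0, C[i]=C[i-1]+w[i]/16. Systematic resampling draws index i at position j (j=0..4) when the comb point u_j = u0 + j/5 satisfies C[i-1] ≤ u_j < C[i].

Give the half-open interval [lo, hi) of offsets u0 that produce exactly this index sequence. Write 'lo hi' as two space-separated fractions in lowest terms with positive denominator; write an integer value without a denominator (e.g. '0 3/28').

1/40 1/8

C = [1/8, 3/8, 5/8, 1, 1]
j=0 picked index 0: u0 ∈ [0, 1/8)
j=1 picked index 1: u0 ∈ [-3/40, 7/40)
j=2 picked index 2: u0 ∈ [-1/40, 9/40)
j=3 picked index 3: u0 ∈ [1/40, 2/5)
j=4 picked index 3: u0 ∈ [-7/40, 1/5)
intersection: [1/40, 1/8)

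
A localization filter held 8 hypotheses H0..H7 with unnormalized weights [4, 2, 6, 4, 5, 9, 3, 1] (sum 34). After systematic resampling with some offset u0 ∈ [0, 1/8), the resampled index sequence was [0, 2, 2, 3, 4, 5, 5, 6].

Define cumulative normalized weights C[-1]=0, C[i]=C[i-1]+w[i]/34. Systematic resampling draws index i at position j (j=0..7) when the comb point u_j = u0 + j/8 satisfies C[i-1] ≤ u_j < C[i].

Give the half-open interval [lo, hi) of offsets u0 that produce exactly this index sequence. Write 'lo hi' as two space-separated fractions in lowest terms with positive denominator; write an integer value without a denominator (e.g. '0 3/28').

C = [2/17, 3/17, 6/17, 8/17, 21/34, 15/17, 33/34, 1]
j=0 picked index 0: u0 ∈ [0, 2/17)
j=1 picked index 2: u0 ∈ [7/136, 31/136)
j=2 picked index 2: u0 ∈ [-5/68, 7/68)
j=3 picked index 3: u0 ∈ [-3/136, 13/136)
j=4 picked index 4: u0 ∈ [-1/34, 2/17)
j=5 picked index 5: u0 ∈ [-1/136, 35/136)
j=6 picked index 5: u0 ∈ [-9/68, 9/68)
j=7 picked index 6: u0 ∈ [1/136, 13/136)
intersection: [7/136, 13/136)

7/136 13/136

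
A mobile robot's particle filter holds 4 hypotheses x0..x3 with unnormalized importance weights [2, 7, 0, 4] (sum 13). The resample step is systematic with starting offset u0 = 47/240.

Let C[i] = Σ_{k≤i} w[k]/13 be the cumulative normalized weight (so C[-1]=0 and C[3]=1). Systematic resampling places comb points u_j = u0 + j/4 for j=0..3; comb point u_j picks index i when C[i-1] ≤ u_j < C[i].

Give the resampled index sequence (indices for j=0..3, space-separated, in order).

1 1 3 3

C = [2/13, 9/13, 9/13, 1]
j=0: u_0=47/240 ∈ [2/13, 9/13) → index 1
j=1: u_1=107/240 ∈ [2/13, 9/13) → index 1
j=2: u_2=167/240 ∈ [9/13, 1) → index 3
j=3: u_3=227/240 ∈ [9/13, 1) → index 3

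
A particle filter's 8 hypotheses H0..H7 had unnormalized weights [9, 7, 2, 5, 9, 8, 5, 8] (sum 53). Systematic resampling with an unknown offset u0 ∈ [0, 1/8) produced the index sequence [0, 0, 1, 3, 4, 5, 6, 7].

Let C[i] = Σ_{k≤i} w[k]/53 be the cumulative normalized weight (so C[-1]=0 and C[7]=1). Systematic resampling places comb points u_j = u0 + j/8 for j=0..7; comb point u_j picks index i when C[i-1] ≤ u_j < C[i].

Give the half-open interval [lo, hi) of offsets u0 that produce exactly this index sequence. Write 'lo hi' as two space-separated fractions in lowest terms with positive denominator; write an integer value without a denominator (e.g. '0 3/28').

1/212 19/424

C = [9/53, 16/53, 18/53, 23/53, 32/53, 40/53, 45/53, 1]
j=0 picked index 0: u0 ∈ [0, 9/53)
j=1 picked index 0: u0 ∈ [-1/8, 19/424)
j=2 picked index 1: u0 ∈ [-17/212, 11/212)
j=3 picked index 3: u0 ∈ [-15/424, 25/424)
j=4 picked index 4: u0 ∈ [-7/106, 11/106)
j=5 picked index 5: u0 ∈ [-9/424, 55/424)
j=6 picked index 6: u0 ∈ [1/212, 21/212)
j=7 picked index 7: u0 ∈ [-11/424, 1/8)
intersection: [1/212, 19/424)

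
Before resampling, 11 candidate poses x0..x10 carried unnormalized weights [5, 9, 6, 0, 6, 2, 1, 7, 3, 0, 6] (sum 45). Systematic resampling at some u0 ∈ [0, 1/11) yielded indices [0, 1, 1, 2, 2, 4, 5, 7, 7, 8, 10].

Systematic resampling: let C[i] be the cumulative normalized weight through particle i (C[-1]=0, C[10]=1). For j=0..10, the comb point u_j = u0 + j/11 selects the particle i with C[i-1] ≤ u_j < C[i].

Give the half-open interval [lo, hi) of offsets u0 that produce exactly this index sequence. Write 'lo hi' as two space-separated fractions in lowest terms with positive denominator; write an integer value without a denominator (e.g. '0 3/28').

C = [1/9, 14/45, 4/9, 4/9, 26/45, 28/45, 29/45, 4/5, 13/15, 13/15, 1]
j=0 picked index 0: u0 ∈ [0, 1/9)
j=1 picked index 1: u0 ∈ [2/99, 109/495)
j=2 picked index 1: u0 ∈ [-7/99, 64/495)
j=3 picked index 2: u0 ∈ [19/495, 17/99)
j=4 picked index 2: u0 ∈ [-26/495, 8/99)
j=5 picked index 4: u0 ∈ [-1/99, 61/495)
j=6 picked index 5: u0 ∈ [16/495, 38/495)
j=7 picked index 7: u0 ∈ [4/495, 9/55)
j=8 picked index 7: u0 ∈ [-41/495, 4/55)
j=9 picked index 8: u0 ∈ [-1/55, 8/165)
j=10 picked index 10: u0 ∈ [-7/165, 1/11)
intersection: [19/495, 8/165)

19/495 8/165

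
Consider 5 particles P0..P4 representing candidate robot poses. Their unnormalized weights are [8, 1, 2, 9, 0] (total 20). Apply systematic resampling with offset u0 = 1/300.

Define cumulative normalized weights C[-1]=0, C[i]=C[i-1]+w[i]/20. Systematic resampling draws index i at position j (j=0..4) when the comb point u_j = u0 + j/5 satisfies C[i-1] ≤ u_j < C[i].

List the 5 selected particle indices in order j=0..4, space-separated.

C = [2/5, 9/20, 11/20, 1, 1]
j=0: u_0=1/300 ∈ [0, 2/5) → index 0
j=1: u_1=61/300 ∈ [0, 2/5) → index 0
j=2: u_2=121/300 ∈ [2/5, 9/20) → index 1
j=3: u_3=181/300 ∈ [11/20, 1) → index 3
j=4: u_4=241/300 ∈ [11/20, 1) → index 3

0 0 1 3 3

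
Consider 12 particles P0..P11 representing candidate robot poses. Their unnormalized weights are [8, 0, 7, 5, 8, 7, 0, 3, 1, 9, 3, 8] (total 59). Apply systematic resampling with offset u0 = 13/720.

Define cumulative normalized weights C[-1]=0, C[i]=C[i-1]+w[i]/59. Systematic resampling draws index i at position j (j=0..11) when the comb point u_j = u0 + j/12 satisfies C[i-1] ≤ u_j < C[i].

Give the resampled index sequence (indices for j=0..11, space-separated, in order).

C = [8/59, 8/59, 15/59, 20/59, 28/59, 35/59, 35/59, 38/59, 39/59, 48/59, 51/59, 1]
j=0: u_0=13/720 ∈ [0, 8/59) → index 0
j=1: u_1=73/720 ∈ [0, 8/59) → index 0
j=2: u_2=133/720 ∈ [8/59, 15/59) → index 2
j=3: u_3=193/720 ∈ [15/59, 20/59) → index 3
j=4: u_4=253/720 ∈ [20/59, 28/59) → index 4
j=5: u_5=313/720 ∈ [20/59, 28/59) → index 4
j=6: u_6=373/720 ∈ [28/59, 35/59) → index 5
j=7: u_7=433/720 ∈ [35/59, 38/59) → index 7
j=8: u_8=493/720 ∈ [39/59, 48/59) → index 9
j=9: u_9=553/720 ∈ [39/59, 48/59) → index 9
j=10: u_10=613/720 ∈ [48/59, 51/59) → index 10
j=11: u_11=673/720 ∈ [51/59, 1) → index 11

0 0 2 3 4 4 5 7 9 9 10 11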